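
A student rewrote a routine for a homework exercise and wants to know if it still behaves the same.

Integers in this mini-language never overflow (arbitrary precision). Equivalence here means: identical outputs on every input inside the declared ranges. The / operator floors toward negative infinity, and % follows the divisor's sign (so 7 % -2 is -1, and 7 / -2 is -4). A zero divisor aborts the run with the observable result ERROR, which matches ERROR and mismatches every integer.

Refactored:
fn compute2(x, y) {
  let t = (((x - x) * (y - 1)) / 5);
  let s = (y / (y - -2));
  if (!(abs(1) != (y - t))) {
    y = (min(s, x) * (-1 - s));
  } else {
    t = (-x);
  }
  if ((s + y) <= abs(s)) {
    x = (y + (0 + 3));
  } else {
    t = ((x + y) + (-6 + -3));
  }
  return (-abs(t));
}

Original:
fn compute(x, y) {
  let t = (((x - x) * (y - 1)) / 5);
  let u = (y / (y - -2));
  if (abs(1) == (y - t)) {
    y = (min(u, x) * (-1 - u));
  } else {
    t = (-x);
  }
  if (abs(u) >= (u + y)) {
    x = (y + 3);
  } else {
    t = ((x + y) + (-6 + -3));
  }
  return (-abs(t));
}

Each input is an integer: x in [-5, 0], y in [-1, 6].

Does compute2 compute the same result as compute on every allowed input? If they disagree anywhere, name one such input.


Equivalent — the differences include arithmetic usage differs; and boolean connective usage differs; and comparison usage differs; and local variable names differ; and constant usage differs, yet no declared input distinguishes the two.
Spot check at x=-4, y=3 — compute: t becomes 0; next u becomes 0; next (abs(1) == (y - t)) evaluates to false; next t becomes 4; next (abs(u) >= (u + y)) evaluates to false; next t becomes -10; next final value -10. compute2: t becomes 0; next s becomes 0; next (!(abs(1) != (y - t))) evaluates to false; next t becomes 4; next ((s + y) <= abs(s)) evaluates to false; next t becomes -10; next final value -10. Both give -10.
Across all 48 domain points the two functions coincide.
verdict: equivalent


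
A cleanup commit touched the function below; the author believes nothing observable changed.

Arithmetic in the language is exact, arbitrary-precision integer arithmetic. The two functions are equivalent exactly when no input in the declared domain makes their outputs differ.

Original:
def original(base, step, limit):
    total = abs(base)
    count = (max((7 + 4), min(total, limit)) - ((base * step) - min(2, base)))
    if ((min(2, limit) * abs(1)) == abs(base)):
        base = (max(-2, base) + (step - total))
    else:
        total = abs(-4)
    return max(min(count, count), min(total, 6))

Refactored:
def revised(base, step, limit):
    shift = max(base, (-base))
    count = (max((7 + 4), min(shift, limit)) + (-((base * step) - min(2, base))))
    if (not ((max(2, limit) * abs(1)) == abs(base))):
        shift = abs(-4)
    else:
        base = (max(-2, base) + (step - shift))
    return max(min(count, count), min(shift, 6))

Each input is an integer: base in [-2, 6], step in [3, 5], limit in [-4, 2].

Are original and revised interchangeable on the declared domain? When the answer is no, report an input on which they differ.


Input base=2, step=5, limit=-4: 4 from original versus 3 from revised.
verdict: not equivalent; witness: base=2, step=5, limit=-4


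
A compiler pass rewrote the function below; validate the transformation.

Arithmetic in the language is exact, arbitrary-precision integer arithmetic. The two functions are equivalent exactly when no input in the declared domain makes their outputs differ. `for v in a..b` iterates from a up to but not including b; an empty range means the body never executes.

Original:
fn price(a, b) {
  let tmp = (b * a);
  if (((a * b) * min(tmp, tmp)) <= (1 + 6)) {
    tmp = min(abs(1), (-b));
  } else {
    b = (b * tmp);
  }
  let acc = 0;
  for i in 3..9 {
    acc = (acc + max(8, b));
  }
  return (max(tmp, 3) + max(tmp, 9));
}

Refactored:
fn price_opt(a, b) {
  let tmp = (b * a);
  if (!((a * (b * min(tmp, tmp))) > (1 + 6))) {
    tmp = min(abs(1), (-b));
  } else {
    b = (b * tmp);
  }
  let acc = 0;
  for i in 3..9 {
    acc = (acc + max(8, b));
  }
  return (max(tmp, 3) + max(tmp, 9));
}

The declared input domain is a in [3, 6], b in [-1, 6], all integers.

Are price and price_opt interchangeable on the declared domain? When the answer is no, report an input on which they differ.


This is a faithful refactor — boolean connective usage differs; comparison usage differs, but the computed results match everywhere.
Spot check at a=3, b=5 — price: tmp=15, then (((a * b) * min(tmp, tmp)) <= (1 + 6)) is false, then b=75, then acc=0, then (i=3), then acc=75, then (i=4), then acc=150, then (i=5), then acc=225, then (i=6), then acc=300, then (i=7), then acc=375, then (i=8), then acc=450, then returns 30. price_opt: tmp=15, then (!((a * (b * min(tmp, tmp))) > (1 + 6))) is false, then b=75, then acc=0, then (i=3), then acc=75, then (i=4), then acc=150, then (i=5), then acc=225, then (i=6), then acc=300, then (i=7), then acc=375, then (i=8), then acc=450, then returns 30. Both give 30.
Across all 32 domain points the two functions coincide.
verdict: equivalent


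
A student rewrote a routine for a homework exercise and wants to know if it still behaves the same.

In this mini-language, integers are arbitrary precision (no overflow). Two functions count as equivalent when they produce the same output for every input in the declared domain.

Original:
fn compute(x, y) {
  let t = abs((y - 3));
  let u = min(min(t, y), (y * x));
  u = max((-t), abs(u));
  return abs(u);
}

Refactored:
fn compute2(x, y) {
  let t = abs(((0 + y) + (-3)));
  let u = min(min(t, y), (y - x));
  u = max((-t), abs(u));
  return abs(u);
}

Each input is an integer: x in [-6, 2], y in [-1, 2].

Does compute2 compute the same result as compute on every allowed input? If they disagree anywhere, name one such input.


Not equivalent: x=-6, y=1 separates them (6 vs 1).
compute: t := 2 | u := -6 | u := 6 | result 6
compute2: t := 2 | u := 1 | u := 1 | result 1
verdict: not equivalent; witness: x=-6, y=1


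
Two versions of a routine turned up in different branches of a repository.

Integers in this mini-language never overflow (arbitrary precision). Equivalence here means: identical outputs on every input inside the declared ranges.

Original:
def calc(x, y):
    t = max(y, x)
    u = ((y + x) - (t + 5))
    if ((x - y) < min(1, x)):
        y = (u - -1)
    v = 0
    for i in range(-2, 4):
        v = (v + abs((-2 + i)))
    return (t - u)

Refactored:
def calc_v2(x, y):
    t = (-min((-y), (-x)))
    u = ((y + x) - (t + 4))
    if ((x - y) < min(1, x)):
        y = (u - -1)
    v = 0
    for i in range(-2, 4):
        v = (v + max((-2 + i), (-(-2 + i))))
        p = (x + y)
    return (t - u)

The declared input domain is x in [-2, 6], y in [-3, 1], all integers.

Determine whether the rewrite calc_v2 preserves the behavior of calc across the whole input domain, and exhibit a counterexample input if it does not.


These are not equivalent — on x=-2, y=-3 the outputs split (6 vs 5).
calc: t=-2, then u=-8, then ((x - y) < min(1, x)) is false, then v=0, then (i=-2), then v=4, then (i=-1), then v=7, then (i=0), then v=9, then (i=1), then v=10, then (i=2), then v=10, then (i=3), then v=11, then returns 6
calc_v2: t=-2, then u=-7, then ((x - y) < min(1, x)) is false, then v=0, then (i=-2), then v=4, then p=-5, then (i=-1), then v=7, then p=-5, then (i=0), then v=9, then p=-5, then (i=1), then v=10, then p=-5, then (i=2), then v=10, then p=-5, then (i=3), then v=11, then p=-5, then returns 5
verdict: not equivalent; witness: x=-2, y=-3


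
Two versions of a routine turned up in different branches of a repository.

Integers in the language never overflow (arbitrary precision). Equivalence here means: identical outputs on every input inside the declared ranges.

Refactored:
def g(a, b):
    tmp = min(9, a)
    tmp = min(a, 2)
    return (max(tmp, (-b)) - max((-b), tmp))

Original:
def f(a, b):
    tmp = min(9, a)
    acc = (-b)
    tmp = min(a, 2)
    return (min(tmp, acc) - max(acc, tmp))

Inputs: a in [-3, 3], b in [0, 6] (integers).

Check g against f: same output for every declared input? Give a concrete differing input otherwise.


These are not equivalent — on a=-3, b=0 the outputs split (-3 vs 0).
f: tmp = -3; acc = 0; tmp = -3; return -3
g: tmp = -3; tmp = -3; return 0
verdict: not equivalent; witness: a=-3, b=0


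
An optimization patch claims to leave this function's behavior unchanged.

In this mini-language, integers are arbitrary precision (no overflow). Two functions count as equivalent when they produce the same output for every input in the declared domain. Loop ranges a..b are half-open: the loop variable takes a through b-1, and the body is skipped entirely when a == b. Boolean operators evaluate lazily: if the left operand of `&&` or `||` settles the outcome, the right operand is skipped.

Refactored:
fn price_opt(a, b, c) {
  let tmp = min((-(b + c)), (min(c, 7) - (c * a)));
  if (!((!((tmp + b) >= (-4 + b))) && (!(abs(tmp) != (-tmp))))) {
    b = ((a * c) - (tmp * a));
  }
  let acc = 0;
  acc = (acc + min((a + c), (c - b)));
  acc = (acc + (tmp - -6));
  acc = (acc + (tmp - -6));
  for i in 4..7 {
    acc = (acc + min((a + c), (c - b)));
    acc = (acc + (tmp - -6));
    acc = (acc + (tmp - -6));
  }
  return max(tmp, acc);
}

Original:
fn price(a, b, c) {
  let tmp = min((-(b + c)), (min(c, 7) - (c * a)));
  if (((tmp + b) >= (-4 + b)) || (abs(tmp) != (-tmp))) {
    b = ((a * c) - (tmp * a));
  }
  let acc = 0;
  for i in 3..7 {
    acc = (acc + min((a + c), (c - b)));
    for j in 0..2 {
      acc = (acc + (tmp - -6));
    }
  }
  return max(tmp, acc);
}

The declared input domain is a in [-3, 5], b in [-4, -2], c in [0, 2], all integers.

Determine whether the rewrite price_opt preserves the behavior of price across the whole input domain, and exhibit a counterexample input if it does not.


The two are interchangeable: boolean connective usage differs; constant usage differs; statement counts differ; min/max/abs usage differs; arithmetic usage differs; local variable names differ; loop structure differs, and every declared input agrees.
As a probe, take a=-3, b=-4, c=2: price runs tmp = 2; (((tmp + b) >= (-4 + b)) || (abs(tmp) != (-tmp))) -> true; b = 0; acc = 0; [i=3]; acc = -1; [j=0]; acc = 7; [j=1]; acc = 15; [i=4]; acc = 14; [j=0]; acc = 22; [j=1]; acc = 30; [i=5]; acc = 29; [j=0]; acc = 37; [j=1]; acc = 45; [i=6]; acc = 44; [j=0]; acc = 52; [j=1]; acc = 60; return 60; price_opt runs tmp = 2; (!((!((tmp + b) >= (-4 + b))) && (!(abs(tmp) != (-tmp))))) -> true; b = 0; acc = 0; acc = -1; acc = 7; acc = 15; [i=4]; acc = 14; acc = 22; acc = 30; [i=5]; acc = 29; acc = 37; acc = 45; [i=6]; acc = 44; acc = 52; acc = 60; return 60; both end at 60.
Every one of the 81 inputs gives matching results.
verdict: equivalent


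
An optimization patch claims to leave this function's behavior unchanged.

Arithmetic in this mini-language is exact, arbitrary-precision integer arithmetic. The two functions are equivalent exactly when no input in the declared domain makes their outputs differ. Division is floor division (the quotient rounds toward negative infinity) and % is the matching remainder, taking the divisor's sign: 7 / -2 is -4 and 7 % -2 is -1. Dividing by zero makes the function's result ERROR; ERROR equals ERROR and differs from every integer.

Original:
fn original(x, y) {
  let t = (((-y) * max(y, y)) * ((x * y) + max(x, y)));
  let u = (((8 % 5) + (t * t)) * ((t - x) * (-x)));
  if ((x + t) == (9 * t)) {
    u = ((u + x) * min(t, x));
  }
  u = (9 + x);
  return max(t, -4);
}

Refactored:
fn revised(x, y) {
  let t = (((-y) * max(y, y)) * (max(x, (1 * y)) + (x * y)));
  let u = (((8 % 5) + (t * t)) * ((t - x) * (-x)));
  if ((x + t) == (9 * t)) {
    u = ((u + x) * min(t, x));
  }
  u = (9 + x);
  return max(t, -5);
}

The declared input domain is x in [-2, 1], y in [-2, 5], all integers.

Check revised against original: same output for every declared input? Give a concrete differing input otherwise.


Consider the input x=-2, y=-2.
original: t becomes -8; next u becomes -804; next ((x + t) == (9 * t)) evaluates to false; next u becomes 7; next final value -4
revised: t becomes -8; next u becomes -804; next ((x + t) == (9 * t)) evaluates to false; next u becomes 7; next final value -5
-4 against -5: the behavior changed.
verdict: not equivalent; witness: x=-2, y=-2


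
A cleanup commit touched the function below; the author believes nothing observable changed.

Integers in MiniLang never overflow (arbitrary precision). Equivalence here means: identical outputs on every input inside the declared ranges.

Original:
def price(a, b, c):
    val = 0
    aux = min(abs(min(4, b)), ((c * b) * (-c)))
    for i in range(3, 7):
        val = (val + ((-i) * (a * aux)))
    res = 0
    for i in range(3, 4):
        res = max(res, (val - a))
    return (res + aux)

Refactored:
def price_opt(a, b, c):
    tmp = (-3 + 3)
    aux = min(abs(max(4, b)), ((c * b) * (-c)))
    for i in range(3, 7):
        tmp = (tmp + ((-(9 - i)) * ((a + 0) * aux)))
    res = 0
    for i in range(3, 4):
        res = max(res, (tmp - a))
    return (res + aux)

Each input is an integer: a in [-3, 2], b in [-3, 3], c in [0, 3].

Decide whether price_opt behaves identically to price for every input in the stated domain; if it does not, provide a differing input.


The rewrite breaks on a=-3, b=-3, c=2, where the results are 168 and 223.
price: val becomes 0; next aux becomes 3; next at i=3:; next val becomes 27; next at i=4:; next val becomes 63; next at i=5:; next val becomes 108; next at i=6:; next val becomes 162; next res becomes 0; next at i=3:; next res becomes 165; next final value 168
price_opt: tmp becomes 0; next aux becomes 4; next at i=3:; next tmp becomes 72; next at i=4:; next tmp becomes 132; next at i=5:; next tmp becomes 180; next at i=6:; next tmp becomes 216; next res becomes 0; next at i=3:; next res becomes 219; next final value 223
verdict: not equivalent; witness: a=-3, b=-3, c=2


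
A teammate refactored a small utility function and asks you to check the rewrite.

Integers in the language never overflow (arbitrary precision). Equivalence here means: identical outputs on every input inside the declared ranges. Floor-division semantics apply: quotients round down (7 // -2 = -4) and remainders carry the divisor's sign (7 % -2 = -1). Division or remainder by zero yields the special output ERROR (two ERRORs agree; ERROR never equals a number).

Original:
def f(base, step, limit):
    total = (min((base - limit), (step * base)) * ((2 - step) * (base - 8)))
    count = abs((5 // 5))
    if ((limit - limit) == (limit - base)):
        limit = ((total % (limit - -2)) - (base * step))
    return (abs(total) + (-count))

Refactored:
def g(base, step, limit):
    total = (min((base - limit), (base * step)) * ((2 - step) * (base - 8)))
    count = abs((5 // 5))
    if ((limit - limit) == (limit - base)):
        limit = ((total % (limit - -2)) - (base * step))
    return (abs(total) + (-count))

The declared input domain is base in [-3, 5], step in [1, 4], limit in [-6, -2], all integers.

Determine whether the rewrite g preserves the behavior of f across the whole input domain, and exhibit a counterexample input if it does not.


The two versions differ — the changes include same computation, different form.
One worked example (base=0, step=4, limit=-4) — f: total=0, then count=1, then ((limit - limit) == (limit - base)) is false, then returns -1; g: total=0, then count=1, then ((limit - limit) == (limit - base)) is false, then returns -1; agreement on -1.
Every one of the 180 inputs gives matching results.
verdict: equivalent


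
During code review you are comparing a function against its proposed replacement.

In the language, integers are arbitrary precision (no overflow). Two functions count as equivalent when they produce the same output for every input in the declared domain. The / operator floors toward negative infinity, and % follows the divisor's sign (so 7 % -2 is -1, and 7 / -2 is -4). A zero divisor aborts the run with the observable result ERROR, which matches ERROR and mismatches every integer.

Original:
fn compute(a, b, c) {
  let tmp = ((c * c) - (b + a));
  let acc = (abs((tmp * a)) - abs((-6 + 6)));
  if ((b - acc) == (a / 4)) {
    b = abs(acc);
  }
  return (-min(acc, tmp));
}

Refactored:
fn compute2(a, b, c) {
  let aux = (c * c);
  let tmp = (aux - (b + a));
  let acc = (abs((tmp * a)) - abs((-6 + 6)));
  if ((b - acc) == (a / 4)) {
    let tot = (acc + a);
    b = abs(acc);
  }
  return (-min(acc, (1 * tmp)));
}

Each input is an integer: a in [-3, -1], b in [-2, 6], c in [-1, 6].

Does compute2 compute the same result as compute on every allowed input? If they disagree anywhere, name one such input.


Reading the diff, among the changes: constant usage differs; and arithmetic usage differs; and statement counts differ; and local variable names differ.
Tracing a=-3, b=5, c=0: compute: tmp becomes -2; next acc becomes 6; next ((b - acc) == (a / 4)) evaluates to true; next b becomes 6; next final value 2 | compute2: aux becomes 0; next tmp becomes -2; next acc becomes 6; next ((b - acc) == (a / 4)) evaluates to true; next tot becomes 3; next b becomes 6; next final value 2 — matching result 2.
Across all 216 domain points the two functions coincide.
verdict: equivalent


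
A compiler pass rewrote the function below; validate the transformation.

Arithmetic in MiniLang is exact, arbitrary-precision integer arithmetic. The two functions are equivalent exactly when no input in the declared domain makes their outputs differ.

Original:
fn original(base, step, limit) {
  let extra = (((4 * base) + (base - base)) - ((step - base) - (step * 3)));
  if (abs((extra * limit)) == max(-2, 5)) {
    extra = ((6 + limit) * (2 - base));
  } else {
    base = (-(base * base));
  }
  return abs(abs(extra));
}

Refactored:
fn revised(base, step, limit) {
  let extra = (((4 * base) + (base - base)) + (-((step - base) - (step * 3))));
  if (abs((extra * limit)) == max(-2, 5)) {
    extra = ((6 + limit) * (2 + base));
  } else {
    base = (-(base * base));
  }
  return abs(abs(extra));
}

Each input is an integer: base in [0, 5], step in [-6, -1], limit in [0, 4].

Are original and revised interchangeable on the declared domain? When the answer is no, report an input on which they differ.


Evaluate both at base=1, step=-5, limit=1.
original: extra = -5; (abs((extra * limit)) == max(-2, 5)) -> true; extra = 7; return 7
revised: extra = -5; (abs((extra * limit)) == max(-2, 5)) -> true; extra = 21; return 21
7 and 21 differ, so these are not the same function on this domain.
verdict: not equivalent; witness: base=1, step=-5, limit=1


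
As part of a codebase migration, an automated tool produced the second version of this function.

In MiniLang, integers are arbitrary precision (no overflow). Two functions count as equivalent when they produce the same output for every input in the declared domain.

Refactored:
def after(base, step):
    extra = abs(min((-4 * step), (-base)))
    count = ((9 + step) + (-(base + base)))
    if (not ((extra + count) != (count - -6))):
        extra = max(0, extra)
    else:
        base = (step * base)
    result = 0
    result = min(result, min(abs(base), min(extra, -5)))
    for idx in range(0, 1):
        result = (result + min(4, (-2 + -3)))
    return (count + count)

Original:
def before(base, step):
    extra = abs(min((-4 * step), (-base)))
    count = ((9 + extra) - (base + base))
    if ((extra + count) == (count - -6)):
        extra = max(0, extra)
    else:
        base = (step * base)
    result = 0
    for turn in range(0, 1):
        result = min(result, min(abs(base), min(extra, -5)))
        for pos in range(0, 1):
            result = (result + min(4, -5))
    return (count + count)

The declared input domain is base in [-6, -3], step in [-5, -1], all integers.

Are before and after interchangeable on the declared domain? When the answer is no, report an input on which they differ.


These are not equivalent — on base=-6, step=-5 the outputs split (54 vs 32).
before: extra becomes 6; next count becomes 27; next ((extra + count) == (count - -6)) evaluates to true; next extra becomes 6; next result becomes 0; next at turn=0:; next result becomes -5; next at pos=0:; next result becomes -10; next final value 54
after: extra becomes 6; next count becomes 16; next (not ((extra + count) != (count - -6))) evaluates to true; next extra becomes 6; next result becomes 0; next result becomes -5; next at idx=0:; next result becomes -10; next final value 32
verdict: not equivalent; witness: base=-6, step=-5


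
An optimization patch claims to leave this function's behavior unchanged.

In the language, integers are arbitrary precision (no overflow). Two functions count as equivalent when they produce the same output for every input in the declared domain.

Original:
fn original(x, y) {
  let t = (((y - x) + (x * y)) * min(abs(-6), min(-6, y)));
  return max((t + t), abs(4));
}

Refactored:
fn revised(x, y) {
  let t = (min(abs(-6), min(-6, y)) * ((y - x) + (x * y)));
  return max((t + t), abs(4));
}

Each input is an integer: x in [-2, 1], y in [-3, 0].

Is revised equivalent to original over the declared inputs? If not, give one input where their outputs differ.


Equivalent — the differences include same computation, different form, yet no declared input distinguishes the two.
Spot check at x=0, y=0 — original: t := 0 | result 4. revised: t := 0 | result 4. Both give 4.
Across all 16 domain points the two functions coincide.
verdict: equivalent


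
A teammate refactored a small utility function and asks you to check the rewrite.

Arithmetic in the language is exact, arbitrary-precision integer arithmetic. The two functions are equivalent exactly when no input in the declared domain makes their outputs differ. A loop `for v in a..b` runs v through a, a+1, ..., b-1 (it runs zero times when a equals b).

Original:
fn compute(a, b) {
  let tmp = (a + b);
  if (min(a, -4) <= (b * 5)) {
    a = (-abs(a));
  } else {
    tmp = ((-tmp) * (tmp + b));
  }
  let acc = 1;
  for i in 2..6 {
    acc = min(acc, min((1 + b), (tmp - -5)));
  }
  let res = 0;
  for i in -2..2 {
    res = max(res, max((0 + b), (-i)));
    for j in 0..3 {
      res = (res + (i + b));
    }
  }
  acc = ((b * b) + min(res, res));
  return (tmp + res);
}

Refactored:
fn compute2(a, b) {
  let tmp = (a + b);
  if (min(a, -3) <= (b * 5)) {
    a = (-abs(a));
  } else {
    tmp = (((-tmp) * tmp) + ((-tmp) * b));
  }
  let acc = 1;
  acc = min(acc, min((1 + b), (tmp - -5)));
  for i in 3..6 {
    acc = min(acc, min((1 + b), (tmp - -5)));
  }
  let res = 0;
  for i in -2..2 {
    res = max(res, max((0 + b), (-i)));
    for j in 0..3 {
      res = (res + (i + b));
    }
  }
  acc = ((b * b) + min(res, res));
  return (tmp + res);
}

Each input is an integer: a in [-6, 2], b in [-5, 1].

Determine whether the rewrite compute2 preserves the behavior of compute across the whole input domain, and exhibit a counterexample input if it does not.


Equivalent. The suspicious edit (`-4` became `-3`) never changes the result for any input inside the declared domain.
An exhaustive pass over the 63 declared inputs shows identical outputs.
Tracing a=2, b=-4: compute: tmp becomes -2; next (min(a, -4) <= (b * 5)) evaluates to false; next tmp becomes -12; next acc becomes 1; next at i=2:; next acc becomes -7; next at i=3:; next acc becomes -7; next at i=4:; next acc becomes -7; next at i=5:; next acc becomes -7; next res becomes 0; next at i=-2:; next res becomes 2; next at j=0:; next res becomes -4; next at j=1:; next res becomes -10; next at j=2:; next res becomes -16; next at i=-1:; next res becomes 1; next at j=0:; next res becomes -4; next at j=1:; next res becomes -9; next at j=2:; next res becomes -14; next at i=0:; next res becomes 0; next at j=0:; next res becomes -4; next at j=1:; next res becomes -8; next at j=2:; next res becomes -12; next at i=1:; next res becomes -1; next at j=0:; next res becomes -4; next at j=1:; next res becomes -7; next at j=2:; next res becomes -10; next acc becomes 6; next final value -22 | compute2: tmp becomes -2; next (min(a, -3) <= (b * 5)) evaluates to false; next tmp becomes -12; next acc becomes 1; next acc becomes -7; next at i=3:; next acc becomes -7; next at i=4:; next acc becomes -7; next at i=5:; next acc becomes -7; next res becomes 0; next at i=-2:; next res becomes 2; next at j=0:; next res becomes -4; next at j=1:; next res becomes -10; next at j=2:; next res becomes -16; next at i=-1:; next res becomes 1; next at j=0:; next res becomes -4; next at j=1:; next res becomes -9; next at j=2:; next res becomes -14; next at i=0:; next res becomes 0; next at j=0:; next res becomes -4; next at j=1:; next res becomes -8; next at j=2:; next res becomes -12; next at i=1:; next res becomes -1; next at j=0:; next res becomes -4; next at j=1:; next res becomes -7; next at j=2:; next res becomes -10; next acc becomes 6; next final value -22 — matching result -22.
verdict: equivalent


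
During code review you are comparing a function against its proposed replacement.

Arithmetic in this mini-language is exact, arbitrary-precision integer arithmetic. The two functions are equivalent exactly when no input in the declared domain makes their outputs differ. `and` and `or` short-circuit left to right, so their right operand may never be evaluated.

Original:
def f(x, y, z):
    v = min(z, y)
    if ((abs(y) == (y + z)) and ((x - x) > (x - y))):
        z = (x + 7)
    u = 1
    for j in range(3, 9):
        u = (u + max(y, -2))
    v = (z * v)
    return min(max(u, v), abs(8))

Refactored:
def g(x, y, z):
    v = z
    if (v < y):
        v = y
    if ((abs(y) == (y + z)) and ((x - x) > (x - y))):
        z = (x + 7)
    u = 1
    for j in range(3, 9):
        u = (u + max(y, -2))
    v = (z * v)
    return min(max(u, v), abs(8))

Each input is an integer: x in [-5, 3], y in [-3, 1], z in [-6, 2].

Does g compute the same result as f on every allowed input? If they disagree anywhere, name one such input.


Consider the input x=-5, y=-3, z=-2.
f: v becomes -3; next ((abs(y) == (y + z)) and ((x - x) > (x - y))) evaluates to false; next u becomes 1; next at j=3:; next u becomes -1; next at j=4:; next u becomes -3; next at j=5:; next u becomes -5; next at j=6:; next u becomes -7; next at j=7:; next u becomes -9; next at j=8:; next u becomes -11; next v becomes 6; next final value 6
g: v becomes -2; next (v < y) evaluates to false; next ((abs(y) == (y + z)) and ((x - x) > (x - y))) evaluates to false; next u becomes 1; next at j=3:; next u becomes -1; next at j=4:; next u becomes -3; next at j=5:; next u becomes -5; next at j=6:; next u becomes -7; next at j=7:; next u becomes -9; next at j=8:; next u becomes -11; next v becomes 4; next final value 4
6 != 4, so the rewrite changes behavior.
verdict: not equivalent; witness: x=-5, y=-3, z=-2


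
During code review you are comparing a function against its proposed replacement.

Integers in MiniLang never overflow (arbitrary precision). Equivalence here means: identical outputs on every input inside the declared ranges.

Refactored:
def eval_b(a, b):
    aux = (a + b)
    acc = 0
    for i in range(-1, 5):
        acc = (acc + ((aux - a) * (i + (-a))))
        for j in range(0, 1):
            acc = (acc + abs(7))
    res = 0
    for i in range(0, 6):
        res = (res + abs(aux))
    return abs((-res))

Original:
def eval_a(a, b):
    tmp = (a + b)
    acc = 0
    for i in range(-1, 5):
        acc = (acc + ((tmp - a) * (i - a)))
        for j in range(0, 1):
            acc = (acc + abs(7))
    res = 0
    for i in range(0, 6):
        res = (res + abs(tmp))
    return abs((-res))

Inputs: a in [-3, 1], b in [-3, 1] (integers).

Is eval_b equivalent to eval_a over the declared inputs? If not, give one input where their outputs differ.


This is a faithful refactor — arithmetic usage differs, local variable names differ, but the computed results match everywhere.
Spot check at a=0, b=-1 — eval_a: tmp := -1 | acc := 0 | iter i=-1: | acc := 1 | iter j=0: | acc := 8 | iter i=0: | acc := 8 | iter j=0: | acc := 15 | iter i=1: | acc := 14 | iter j=0: | acc := 21 | iter i=2: | acc := 19 | iter j=0: | acc := 26 | iter i=3: | acc := 23 | iter j=0: | acc := 30 | iter i=4: | acc := 26 | iter j=0: | acc := 33 | res := 0 | iter i=0: | res := 1 | iter i=1: | res := 2 | iter i=2: | res := 3 | iter i=3: | res := 4 | iter i=4: | res := 5 | iter i=5: | res := 6 | result 6. eval_b: aux := -1 | acc := 0 | iter i=-1: | acc := 1 | iter j=0: | acc := 8 | iter i=0: | acc := 8 | iter j=0: | acc := 15 | iter i=1: | acc := 14 | iter j=0: | acc := 21 | iter i=2: | acc := 19 | iter j=0: | acc := 26 | iter i=3: | acc := 23 | iter j=0: | acc := 30 | iter i=4: | acc := 26 | iter j=0: | acc := 33 | res := 0 | iter i=0: | res := 1 | iter i=1: | res := 2 | iter i=2: | res := 3 | iter i=3: | res := 4 | iter i=4: | res := 5 | iter i=5: | res := 6 | result 6. Both give 6.
Across all 25 domain points the two functions coincide.
verdict: equivalent


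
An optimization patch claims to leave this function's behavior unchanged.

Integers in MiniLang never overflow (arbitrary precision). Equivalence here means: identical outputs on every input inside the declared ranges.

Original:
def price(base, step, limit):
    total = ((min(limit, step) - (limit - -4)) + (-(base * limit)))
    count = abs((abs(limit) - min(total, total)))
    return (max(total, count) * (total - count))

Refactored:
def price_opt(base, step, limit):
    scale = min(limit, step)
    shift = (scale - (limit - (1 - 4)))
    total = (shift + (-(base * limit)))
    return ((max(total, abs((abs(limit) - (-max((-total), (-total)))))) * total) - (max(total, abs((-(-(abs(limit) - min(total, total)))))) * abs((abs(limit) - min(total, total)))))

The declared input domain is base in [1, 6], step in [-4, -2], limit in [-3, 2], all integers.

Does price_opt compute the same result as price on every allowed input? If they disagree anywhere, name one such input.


Input base=1, step=-4, limit=-3: -35 from price versus -20 from price_opt.
verdict: not equivalent; witness: base=1, step=-4, limit=-3


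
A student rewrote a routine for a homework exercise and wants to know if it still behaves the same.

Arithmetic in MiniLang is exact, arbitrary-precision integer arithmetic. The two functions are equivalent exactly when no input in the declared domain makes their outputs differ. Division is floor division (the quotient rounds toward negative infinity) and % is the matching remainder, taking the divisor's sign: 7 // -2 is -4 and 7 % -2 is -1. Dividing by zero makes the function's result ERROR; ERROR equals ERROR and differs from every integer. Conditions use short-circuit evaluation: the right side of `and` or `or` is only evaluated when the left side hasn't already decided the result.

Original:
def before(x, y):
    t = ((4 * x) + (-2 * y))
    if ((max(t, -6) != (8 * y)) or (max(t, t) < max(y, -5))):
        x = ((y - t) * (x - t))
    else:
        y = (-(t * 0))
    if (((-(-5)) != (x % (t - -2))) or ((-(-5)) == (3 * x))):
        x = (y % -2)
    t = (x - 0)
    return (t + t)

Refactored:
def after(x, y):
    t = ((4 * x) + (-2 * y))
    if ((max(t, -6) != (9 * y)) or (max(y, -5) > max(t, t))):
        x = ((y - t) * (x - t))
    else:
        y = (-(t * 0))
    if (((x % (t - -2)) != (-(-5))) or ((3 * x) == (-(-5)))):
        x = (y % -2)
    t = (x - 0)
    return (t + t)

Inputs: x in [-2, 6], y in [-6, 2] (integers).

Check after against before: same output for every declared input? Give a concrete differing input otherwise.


Input x=5, y=2: 10 from before versus 0 from after.
verdict: not equivalent; witness: x=5, y=2


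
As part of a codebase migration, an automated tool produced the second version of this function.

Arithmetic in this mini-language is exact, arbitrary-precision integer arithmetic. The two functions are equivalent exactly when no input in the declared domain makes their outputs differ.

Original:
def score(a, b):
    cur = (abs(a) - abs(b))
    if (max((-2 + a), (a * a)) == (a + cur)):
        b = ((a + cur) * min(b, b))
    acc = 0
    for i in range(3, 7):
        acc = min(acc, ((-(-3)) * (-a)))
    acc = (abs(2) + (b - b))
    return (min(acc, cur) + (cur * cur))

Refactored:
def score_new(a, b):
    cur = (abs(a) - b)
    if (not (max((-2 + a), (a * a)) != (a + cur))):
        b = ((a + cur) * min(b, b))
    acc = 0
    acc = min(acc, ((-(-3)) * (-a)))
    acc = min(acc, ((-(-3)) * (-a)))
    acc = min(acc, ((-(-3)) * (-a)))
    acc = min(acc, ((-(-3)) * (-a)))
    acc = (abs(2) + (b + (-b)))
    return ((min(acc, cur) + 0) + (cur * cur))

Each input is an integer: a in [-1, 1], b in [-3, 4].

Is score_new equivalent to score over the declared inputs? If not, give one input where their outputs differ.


Take a=-1, b=-3.
score: cur becomes -2; next (max((-2 + a), (a * a)) == (a + cur)) evaluates to false; next acc becomes 0; next at i=3:; next acc becomes 0; next at i=4:; next acc becomes 0; next at i=5:; next acc becomes 0; next at i=6:; next acc becomes 0; next acc becomes 2; next final value 2
score_new: cur becomes 4; next (not (max((-2 + a), (a * a)) != (a + cur))) evaluates to false; next acc becomes 0; next acc becomes 0; next acc becomes 0; next acc becomes 0; next acc becomes 0; next acc becomes 2; next final value 18
2 against 18: the behavior changed.
verdict: not equivalent; witness: a=-1, b=-3


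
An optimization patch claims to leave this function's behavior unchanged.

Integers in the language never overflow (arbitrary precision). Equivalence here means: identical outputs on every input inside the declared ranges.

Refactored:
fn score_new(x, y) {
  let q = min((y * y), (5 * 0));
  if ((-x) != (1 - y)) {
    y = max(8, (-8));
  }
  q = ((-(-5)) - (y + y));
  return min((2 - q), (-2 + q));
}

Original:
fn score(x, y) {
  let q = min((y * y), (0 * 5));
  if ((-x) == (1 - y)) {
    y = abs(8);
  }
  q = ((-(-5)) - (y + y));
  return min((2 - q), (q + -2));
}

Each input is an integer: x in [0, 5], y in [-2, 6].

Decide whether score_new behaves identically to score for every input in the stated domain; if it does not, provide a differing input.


Take x=0, y=-2.
score: q=0, then ((-x) == (1 - y)) is false, then q=9, then returns -7
score_new: q=0, then ((-x) != (1 - y)) is true, then y=8, then q=-11, then returns -13
-7 != -13, so the rewrite changes behavior.
verdict: not equivalent; witness: x=0, y=-2


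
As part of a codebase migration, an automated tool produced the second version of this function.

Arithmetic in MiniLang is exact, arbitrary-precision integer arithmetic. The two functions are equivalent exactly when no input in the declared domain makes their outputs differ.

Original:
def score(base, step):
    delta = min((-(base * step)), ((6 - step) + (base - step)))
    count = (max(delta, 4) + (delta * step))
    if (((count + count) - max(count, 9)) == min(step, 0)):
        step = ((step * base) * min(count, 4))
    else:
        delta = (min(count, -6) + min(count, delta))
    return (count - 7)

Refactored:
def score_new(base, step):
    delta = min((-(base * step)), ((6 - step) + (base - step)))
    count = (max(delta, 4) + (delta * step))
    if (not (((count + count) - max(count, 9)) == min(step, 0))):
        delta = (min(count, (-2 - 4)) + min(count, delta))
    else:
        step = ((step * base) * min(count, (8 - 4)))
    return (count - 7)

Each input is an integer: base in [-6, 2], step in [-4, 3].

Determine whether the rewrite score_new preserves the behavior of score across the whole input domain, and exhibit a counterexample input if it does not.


The two versions differ — the changes include arithmetic usage differs; and constant usage differs; and boolean connective usage differs.
One worked example (base=-3, step=0) — score: delta := 0 | count := 4 | (((count + count) - max(count, 9)) == min(step, 0)): false | delta := -6 | result -3; score_new: delta := 0 | count := 4 | (not (((count + count) - max(count, 9)) == min(step, 0))): true | delta := -6 | result -3; agreement on -3.
Sweeping the whole domain (72 inputs) finds no disagreement.
verdict: equivalent


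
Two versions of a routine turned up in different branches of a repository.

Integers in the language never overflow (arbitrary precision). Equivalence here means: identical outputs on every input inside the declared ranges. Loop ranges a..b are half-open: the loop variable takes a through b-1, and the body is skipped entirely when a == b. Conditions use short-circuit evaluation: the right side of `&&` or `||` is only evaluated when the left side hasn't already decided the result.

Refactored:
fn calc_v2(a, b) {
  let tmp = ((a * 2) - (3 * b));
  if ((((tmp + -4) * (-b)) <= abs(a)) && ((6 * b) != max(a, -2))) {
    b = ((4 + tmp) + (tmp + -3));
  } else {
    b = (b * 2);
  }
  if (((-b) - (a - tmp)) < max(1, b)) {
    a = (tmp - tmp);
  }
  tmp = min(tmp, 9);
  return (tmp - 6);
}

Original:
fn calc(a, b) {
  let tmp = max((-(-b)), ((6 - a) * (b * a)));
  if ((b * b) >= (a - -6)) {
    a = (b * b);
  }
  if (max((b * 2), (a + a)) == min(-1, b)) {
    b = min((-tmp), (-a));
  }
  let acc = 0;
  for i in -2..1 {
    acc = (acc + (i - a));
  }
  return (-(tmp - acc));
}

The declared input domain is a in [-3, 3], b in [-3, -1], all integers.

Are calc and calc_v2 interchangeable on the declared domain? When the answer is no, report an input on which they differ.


Try a=-3, b=-3.
calc: tmp = 81; ((b * b) >= (a - -6)) -> true; a = 9; (max((b * 2), (a + a)) == min(-1, b)) -> false; acc = 0; [i=-2]; acc = -11; [i=-1]; acc = -21; [i=0]; acc = -30; return -111
calc_v2: tmp = 3; ((((tmp + -4) * (-b)) <= abs(a)) && ((6 * b) != max(a, -2))) -> true; b = 7; (((-b) - (a - tmp)) < max(1, b)) -> true; a = 0; tmp = 3; return -3
-111 vs -3 — the two versions disagree here.
verdict: not equivalent; witness: a=-3, b=-3


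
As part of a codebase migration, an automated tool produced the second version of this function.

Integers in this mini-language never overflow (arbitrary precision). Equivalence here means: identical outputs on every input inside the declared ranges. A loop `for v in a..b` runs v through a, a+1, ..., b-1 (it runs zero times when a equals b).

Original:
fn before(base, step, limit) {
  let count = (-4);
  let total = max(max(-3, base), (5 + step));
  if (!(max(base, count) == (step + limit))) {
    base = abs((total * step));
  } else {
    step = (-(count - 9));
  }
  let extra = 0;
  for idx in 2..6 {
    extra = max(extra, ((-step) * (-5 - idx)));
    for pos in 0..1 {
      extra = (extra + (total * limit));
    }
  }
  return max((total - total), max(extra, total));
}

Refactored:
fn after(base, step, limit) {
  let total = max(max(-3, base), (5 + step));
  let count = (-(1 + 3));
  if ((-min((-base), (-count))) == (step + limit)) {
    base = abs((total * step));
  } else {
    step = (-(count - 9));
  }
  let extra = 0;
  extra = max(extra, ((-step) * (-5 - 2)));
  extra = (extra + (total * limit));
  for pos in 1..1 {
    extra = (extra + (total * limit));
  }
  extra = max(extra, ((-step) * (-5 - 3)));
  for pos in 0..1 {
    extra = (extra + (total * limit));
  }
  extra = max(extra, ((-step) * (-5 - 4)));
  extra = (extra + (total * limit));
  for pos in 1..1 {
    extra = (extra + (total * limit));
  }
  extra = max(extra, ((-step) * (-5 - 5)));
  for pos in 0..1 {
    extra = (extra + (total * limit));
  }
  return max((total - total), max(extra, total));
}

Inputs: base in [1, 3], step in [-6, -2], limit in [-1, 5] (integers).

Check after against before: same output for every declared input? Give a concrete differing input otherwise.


Evaluate both at base=1, step=-6, limit=-1.
before: count = -4; total = 1; (!(max(base, count) == (step + limit))) -> true; base = 6; extra = 0; [idx=2]; extra = 0; [pos=0]; extra = -1; [idx=3]; extra = -1; [pos=0]; extra = -2; [idx=4]; extra = -2; [pos=0]; extra = -3; [idx=5]; extra = -3; [pos=0]; extra = -4; return 1
after: total = 1; count = -4; ((-min((-base), (-count))) == (step + limit)) -> false; step = 13; extra = 0; extra = 91; extra = 90; the pos loop: no iterations; extra = 104; [pos=0]; extra = 103; extra = 117; extra = 116; the pos loop: no iterations; extra = 130; [pos=0]; extra = 129; return 129
1 vs 129 — the two versions disagree here.
verdict: not equivalent; witness: base=1, step=-6, limit=-1
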